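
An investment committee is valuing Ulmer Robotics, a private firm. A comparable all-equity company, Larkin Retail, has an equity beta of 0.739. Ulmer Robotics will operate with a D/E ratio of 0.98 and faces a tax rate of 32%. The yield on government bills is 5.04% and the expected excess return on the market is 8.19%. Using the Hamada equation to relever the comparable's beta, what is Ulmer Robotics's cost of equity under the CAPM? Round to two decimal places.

β_L = β_U × [1 + (1 − t)(D/E)] = 0.739 × [1 + (1 − 0.32) × 0.98]
    = 0.739 × [1 + 0.68 × 0.98] = 0.739 × 1.6664 = 1.2315
E(R) = R_f + β_L × MRP = 5.04% + 1.2315 × 8.19% = 15.13%

15.13%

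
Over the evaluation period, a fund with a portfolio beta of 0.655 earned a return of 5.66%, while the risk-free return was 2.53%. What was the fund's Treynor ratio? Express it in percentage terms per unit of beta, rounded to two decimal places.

Treynor = (R_P − R_f) / β_P = (5.66% − 2.53%) / 0.6550 = 3.13% / 0.6550 = 4.78%

4.78%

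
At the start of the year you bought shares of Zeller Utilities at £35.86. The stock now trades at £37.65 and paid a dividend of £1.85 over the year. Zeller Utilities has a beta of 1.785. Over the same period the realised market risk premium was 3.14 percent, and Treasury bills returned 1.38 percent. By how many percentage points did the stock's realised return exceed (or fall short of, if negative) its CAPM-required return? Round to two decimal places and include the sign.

Realised HPR = (P1 + D1 − P0) / P0 = (37.65 + 1.85 − 35.86) / 35.86 = 3.64 / 35.86 = 10.1506%
CAPM required = R_f + β·MRP = 1.38% + 1.785 × 3.14% = 6.98490%
α = realised − required = 10.1506% − 6.98490% = +3.17%

+3.17%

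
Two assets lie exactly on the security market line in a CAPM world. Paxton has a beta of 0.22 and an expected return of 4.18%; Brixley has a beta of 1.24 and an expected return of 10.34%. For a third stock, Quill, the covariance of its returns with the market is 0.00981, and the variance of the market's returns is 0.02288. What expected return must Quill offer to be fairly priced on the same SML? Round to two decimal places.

5.44%

MRP = (10.34% − 4.18%) / (1.24 − 0.22) = 6.0392%
R_f = 4.18% − 0.22 × 6.0392% = 2.8514%
β_Quill = Cov / Var(R_m) = 0.00981 / 0.02288 = 0.4288
E(R_Quill) = R_f + β × MRP = 2.8514% + 0.4288 × 6.0392% = 5.44%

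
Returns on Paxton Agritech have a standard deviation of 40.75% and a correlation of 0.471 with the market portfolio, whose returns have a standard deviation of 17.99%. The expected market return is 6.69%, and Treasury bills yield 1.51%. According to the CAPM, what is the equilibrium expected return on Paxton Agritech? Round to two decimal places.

β = ρ × σ_i / σ_m = 0.471 × 40.75% / 17.99% = 1.0669
MRP = 6.69% − 1.51% = 5.18%
E(R) = 1.51% + 1.0669 × 5.18% = 7.04%

7.04%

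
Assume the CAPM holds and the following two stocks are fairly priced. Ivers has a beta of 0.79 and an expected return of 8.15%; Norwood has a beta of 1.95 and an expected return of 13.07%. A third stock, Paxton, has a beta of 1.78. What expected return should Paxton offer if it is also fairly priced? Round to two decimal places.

12.35%

MRP (SML slope) = (13.07% − 8.15%) / (1.95 − 0.79) = 4.92% / 1.16 = 4.2414%
R_f (intercept) = 8.15% − 0.79 × 4.2414% = 4.7993%
E(R_Paxton) = R_f + β × MRP = 4.7993% + 1.78 × 4.2414% = 12.35%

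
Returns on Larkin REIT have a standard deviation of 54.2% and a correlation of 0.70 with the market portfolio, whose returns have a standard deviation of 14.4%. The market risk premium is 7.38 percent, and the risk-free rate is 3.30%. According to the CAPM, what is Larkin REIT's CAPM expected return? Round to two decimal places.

β = ρ × σ_i / σ_m = 0.70 × 54.2% / 14.4% = 2.6347
E(R) = 3.30% + 2.6347 × 7.38% = 22.74%

22.74%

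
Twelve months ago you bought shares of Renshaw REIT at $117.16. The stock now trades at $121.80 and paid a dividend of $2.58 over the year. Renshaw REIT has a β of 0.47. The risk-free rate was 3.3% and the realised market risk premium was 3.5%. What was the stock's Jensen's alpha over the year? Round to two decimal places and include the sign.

Realised HPR = (P1 + D1 − P0) / P0 = (121.80 + 2.58 − 117.16) / 117.16 = 7.22 / 117.16 = 6.1625%
CAPM required = R_f + β·MRP = 3.3% + 0.47 × 3.5% = 4.9450%
α = realised − required = 6.1625% − 4.9450% = +1.22%

+1.22%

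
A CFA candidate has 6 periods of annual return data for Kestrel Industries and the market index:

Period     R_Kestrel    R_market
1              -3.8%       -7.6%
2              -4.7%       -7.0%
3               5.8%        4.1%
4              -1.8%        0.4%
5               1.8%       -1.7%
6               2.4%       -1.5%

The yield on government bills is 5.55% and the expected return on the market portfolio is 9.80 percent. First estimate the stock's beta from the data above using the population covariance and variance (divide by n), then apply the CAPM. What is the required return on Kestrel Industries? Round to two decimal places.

Mean R_i = (-3.8 − 4.7 + 5.8 − 1.8 + 1.8 + 2.4) / 6 = -0.0500%
Mean R_m = (-7.6 − 7.0 + 4.1 + 0.4 − 1.7 − 1.5) / 6 = -2.2167%
Σ(R_i − R̄_i)(R_m − R̄_m) = 77.5150  ⇒  Cov = 77.5150 / 6 = 12.9192
Σ(R_m − R̄_m)² = 99.3883  ⇒  Var(R_m) = 99.3883 / 6 = 16.5647
β = Cov / Var(R_m) = 12.9192 / 16.5647 = 0.7799
MRP = 9.80% − 5.55% = 4.25%
E(R) = R_f + β × MRP = 5.55% + 0.7799 × 4.25% = 8.86%

8.86%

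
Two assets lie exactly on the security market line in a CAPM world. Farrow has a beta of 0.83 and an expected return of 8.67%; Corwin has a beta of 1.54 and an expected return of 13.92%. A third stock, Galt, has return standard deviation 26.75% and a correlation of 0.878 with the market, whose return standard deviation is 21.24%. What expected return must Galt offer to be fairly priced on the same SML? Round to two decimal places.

MRP = (13.92% − 8.67%) / (1.54 − 0.83) = 7.3944%
R_f = 8.67% − 0.83 × 7.3944% = 2.5326%
β_Galt = ρ·σ_i/σ_m = 0.878 × 26.75 / 21.24 = 1.1058
E(R_Galt) = R_f + β × MRP = 2.5326% + 1.1058 × 7.3944% = 10.71%

10.71%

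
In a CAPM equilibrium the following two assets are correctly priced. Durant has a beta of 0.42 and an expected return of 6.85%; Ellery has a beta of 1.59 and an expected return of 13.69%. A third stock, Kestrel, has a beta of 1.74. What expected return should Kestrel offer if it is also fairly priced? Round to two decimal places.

MRP (SML slope) = (13.69% − 6.85%) / (1.59 − 0.42) = 6.84% / 1.17 = 5.8462%
R_f (intercept) = 6.85% − 0.42 × 5.8462% = 4.3946%
E(R_Kestrel) = R_f + β × MRP = 4.3946% + 1.74 × 5.8462% = 14.57%

14.57%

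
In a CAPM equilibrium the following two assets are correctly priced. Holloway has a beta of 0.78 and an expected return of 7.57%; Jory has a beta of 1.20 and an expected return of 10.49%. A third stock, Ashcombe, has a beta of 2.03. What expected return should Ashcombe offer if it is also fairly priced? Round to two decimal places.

16.26%

MRP (SML slope) = (10.49% − 7.57%) / (1.20 − 0.78) = 2.92% / 0.42 = 6.9524%
R_f (intercept) = 7.57% − 0.78 × 6.9524% = 2.1471%
E(R_Ashcombe) = R_f + β × MRP = 2.1471% + 2.03 × 6.9524% = 16.26%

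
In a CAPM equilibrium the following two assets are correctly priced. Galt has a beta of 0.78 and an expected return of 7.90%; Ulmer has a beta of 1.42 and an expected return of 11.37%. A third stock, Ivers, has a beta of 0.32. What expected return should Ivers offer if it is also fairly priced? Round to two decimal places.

MRP (SML slope) = (11.37% − 7.90%) / (1.42 − 0.78) = 3.47% / 0.64 = 5.4219%
R_f (intercept) = 7.90% − 0.78 × 5.4219% = 3.6709%
E(R_Ivers) = R_f + β × MRP = 3.6709% + 0.32 × 5.4219% = 5.41%

5.41%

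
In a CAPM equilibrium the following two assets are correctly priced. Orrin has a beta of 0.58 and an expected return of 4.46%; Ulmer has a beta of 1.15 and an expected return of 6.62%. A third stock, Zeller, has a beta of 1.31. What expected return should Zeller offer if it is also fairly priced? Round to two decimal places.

7.23%

MRP (SML slope) = (6.62% − 4.46%) / (1.15 − 0.58) = 2.16% / 0.57 = 3.7895%
R_f (intercept) = 4.46% − 0.58 × 3.7895% = 2.2621%
E(R_Zeller) = R_f + β × MRP = 2.2621% + 1.31 × 3.7895% = 7.23%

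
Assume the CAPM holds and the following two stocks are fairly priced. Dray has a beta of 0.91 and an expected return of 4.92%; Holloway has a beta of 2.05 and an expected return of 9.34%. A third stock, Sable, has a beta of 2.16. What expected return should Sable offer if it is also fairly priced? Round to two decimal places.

MRP (SML slope) = (9.34% − 4.92%) / (2.05 − 0.91) = 4.42% / 1.14 = 3.8772%
R_f (intercept) = 4.92% − 0.91 × 3.8772% = 1.3917%
E(R_Sable) = R_f + β × MRP = 1.3917% + 2.16 × 3.8772% = 9.77%

9.77%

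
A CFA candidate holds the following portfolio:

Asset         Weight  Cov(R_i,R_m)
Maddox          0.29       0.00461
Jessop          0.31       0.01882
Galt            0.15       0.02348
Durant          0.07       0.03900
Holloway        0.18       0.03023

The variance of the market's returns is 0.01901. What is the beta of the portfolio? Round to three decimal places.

0.992

β_Maddox = 0.00461 / 0.01901 = 0.2425
β_Jessop = 0.01882 / 0.01901 = 0.9900
β_Galt = 0.02348 / 0.01901 = 1.2351
β_Durant = 0.03900 / 0.01901 = 2.0516
β_Holloway = 0.03023 / 0.01901 = 1.5902
β_P = Σ w_i β_i = 0.29×0.2425 + 0.31×0.9900 + 0.15×1.2351 + 0.07×2.0516 + 0.18×1.5902 = 0.9923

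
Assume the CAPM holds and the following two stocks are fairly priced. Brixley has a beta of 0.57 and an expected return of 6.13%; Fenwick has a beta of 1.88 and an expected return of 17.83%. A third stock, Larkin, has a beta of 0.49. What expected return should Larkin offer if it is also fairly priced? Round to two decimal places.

5.42%

MRP (SML slope) = (17.83% − 6.13%) / (1.88 − 0.57) = 11.70% / 1.31 = 8.9313%
R_f (intercept) = 6.13% − 0.57 × 8.9313% = 1.0392%
E(R_Larkin) = R_f + β × MRP = 1.0392% + 0.49 × 8.9313% = 5.42%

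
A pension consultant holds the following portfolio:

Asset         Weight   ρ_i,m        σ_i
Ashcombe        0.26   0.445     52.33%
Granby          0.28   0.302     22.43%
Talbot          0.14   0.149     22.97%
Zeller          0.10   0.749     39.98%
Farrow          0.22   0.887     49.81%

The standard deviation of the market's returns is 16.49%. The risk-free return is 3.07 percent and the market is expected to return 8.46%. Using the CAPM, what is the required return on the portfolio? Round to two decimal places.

β_Ashcombe = 0.445 × 52.33% / 16.49% = 1.4122
β_Granby = 0.302 × 22.43% / 16.49% = 0.4108
β_Talbot = 0.149 × 22.97% / 16.49% = 0.2076
β_Zeller = 0.749 × 39.98% / 16.49% = 1.8160
β_Farrow = 0.887 × 49.81% / 16.49% = 2.6793
β_P = Σ w_i β_i = 0.26×1.4122 + 0.28×0.4108 + 0.14×0.2076 + 0.10×1.8160 + 0.22×2.6793 = 1.2823
MRP = 8.46% − 3.07% = 5.39%
E(R_P) = R_f + β_P × MRP = 3.07% + 1.2823 × 5.39% = 9.98%

9.98%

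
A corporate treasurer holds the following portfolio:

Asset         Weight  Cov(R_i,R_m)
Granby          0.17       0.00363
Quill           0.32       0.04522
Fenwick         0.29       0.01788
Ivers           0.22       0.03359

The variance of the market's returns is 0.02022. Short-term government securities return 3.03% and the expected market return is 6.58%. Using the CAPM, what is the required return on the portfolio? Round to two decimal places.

β_Granby = 0.00363 / 0.02022 = 0.1795
β_Quill = 0.04522 / 0.02022 = 2.2364
β_Fenwick = 0.01788 / 0.02022 = 0.8843
β_Ivers = 0.03359 / 0.02022 = 1.6612
β_P = Σ w_i β_i = 0.17×0.1795 + 0.32×2.2364 + 0.29×0.8843 + 0.22×1.6612 = 1.3681
MRP = 6.58% − 3.03% = 3.55%
E(R_P) = R_f + β_P × MRP = 3.03% + 1.3681 × 3.55% = 7.89%

7.89%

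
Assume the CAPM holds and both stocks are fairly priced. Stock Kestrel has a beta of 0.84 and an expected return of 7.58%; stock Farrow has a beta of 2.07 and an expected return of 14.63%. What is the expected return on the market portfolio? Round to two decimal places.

Both satisfy E(R) = R_f + β·MRP, so the slope of the SML is
MRP = (14.63% − 7.58%) / (2.07 − 0.84) = 7.05% / 1.23 = 5.7317%
R_f = E(R_Kestrel) − β_Kestrel·MRP = 7.58% − 0.84 × 5.7317% = 2.7654%
E(R_m) = R_f + MRP = 2.7654% + 5.7317% = 8.50%

8.50%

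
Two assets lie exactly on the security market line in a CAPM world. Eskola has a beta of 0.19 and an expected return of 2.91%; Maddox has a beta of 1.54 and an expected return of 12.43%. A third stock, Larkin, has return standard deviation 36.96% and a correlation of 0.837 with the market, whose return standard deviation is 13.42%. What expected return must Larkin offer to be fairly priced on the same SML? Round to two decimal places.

MRP = (12.43% − 2.91%) / (1.54 − 0.19) = 7.0519%
R_f = 2.91% − 0.19 × 7.0519% = 1.5701%
β_Larkin = ρ·σ_i/σ_m = 0.837 × 36.96 / 13.42 = 2.3052
E(R_Larkin) = R_f + β × MRP = 1.5701% + 2.3052 × 7.0519% = 17.83%

17.83%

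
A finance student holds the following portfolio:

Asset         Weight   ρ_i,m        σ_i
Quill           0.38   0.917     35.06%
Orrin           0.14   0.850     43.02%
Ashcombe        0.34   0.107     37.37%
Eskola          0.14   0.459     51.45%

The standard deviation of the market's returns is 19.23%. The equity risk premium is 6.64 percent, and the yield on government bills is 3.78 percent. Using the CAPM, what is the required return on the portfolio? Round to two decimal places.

11.38%

β_Quill = 0.917 × 35.06% / 19.23% = 1.6719
β_Orrin = 0.850 × 43.02% / 19.23% = 1.9016
β_Ashcombe = 0.107 × 37.37% / 19.23% = 0.2079
β_Eskola = 0.459 × 51.45% / 19.23% = 1.2281
β_P = Σ w_i β_i = 0.38×1.6719 + 0.14×1.9016 + 0.34×0.2079 + 0.14×1.2281 = 1.1442
E(R_P) = R_f + β_P × MRP = 3.78% + 1.1442 × 6.64% = 11.38%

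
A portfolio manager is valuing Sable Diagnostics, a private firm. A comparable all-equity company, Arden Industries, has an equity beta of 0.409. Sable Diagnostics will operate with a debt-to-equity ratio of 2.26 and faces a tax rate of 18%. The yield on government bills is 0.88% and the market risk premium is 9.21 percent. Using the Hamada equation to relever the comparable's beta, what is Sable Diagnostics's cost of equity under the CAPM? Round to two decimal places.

11.63%

β_L = β_U × [1 + (1 − t)(D/E)] = 0.409 × [1 + (1 − 0.18) × 2.26]
    = 0.409 × [1 + 0.82 × 2.26] = 0.409 × 2.8532 = 1.1670
E(R) = R_f + β_L × MRP = 0.88% + 1.1670 × 9.21% = 11.63%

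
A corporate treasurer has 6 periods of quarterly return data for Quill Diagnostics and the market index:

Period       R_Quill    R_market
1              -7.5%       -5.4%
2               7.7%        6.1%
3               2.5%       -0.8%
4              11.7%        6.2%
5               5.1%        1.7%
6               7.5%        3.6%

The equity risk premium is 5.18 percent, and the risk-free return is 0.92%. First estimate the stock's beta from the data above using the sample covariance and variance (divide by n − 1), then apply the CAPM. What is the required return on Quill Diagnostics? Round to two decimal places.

8.32%

Mean R_i = (-7.5 + 7.7 + 2.5 + 11.7 + 5.1 + 7.5) / 6 = 4.5000%
Mean R_m = (-5.4 + 6.1 − 0.8 + 6.2 + 1.7 + 3.6) / 6 = 1.9000%
Σ(R_i − R̄_i)(R_m − R̄_m) = 142.3800  ⇒  Cov = 142.3800 / 5 = 28.4760
Σ(R_m − R̄_m)² = 99.6400  ⇒  Var(R_m) = 99.6400 / 5 = 19.9280
β = Cov / Var(R_m) = 28.4760 / 19.9280 = 1.4289
E(R) = R_f + β × MRP = 0.92% + 1.4289 × 5.18% = 8.32%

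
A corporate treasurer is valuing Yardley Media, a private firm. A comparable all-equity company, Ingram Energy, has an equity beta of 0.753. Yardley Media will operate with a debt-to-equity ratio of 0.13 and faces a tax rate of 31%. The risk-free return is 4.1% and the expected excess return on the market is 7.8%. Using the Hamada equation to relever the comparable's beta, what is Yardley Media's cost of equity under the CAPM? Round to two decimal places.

β_L = β_U × [1 + (1 − t)(D/E)] = 0.753 × [1 + (1 − 0.31) × 0.13]
    = 0.753 × [1 + 0.69 × 0.13] = 0.753 × 1.0897 = 0.8205
E(R) = R_f + β_L × MRP = 4.1% + 0.8205 × 7.8% = 10.50%

10.50%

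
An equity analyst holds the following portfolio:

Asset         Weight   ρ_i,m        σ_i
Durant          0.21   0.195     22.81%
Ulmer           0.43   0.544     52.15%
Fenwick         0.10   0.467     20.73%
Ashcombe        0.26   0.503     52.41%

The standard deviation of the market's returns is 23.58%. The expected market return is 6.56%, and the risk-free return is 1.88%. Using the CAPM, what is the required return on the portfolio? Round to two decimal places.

β_Durant = 0.195 × 22.81% / 23.58% = 0.1886
β_Ulmer = 0.544 × 52.15% / 23.58% = 1.2031
β_Fenwick = 0.467 × 20.73% / 23.58% = 0.4106
β_Ashcombe = 0.503 × 52.41% / 23.58% = 1.1180
β_P = Σ w_i β_i = 0.21×0.1886 + 0.43×1.2031 + 0.10×0.4106 + 0.26×1.1180 = 0.8887
MRP = 6.56% − 1.88% = 4.68%
E(R_P) = R_f + β_P × MRP = 1.88% + 0.8887 × 4.68% = 6.04%

6.04%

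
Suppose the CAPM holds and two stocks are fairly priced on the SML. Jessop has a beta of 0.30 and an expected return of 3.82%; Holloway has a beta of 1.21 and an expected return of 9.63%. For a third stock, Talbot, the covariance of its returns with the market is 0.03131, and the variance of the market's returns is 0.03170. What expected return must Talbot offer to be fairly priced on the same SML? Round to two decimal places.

8.21%

MRP = (9.63% − 3.82%) / (1.21 − 0.30) = 6.3846%
R_f = 3.82% − 0.30 × 6.3846% = 1.9046%
β_Talbot = Cov / Var(R_m) = 0.03131 / 0.03170 = 0.9877
E(R_Talbot) = R_f + β × MRP = 1.9046% + 0.9877 × 6.3846% = 8.21%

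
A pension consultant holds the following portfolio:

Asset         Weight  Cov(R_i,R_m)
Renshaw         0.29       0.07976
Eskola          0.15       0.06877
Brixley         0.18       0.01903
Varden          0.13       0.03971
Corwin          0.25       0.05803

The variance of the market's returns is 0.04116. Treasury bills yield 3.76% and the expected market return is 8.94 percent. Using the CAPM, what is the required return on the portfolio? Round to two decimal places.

β_Renshaw = 0.07976 / 0.04116 = 1.9378
β_Eskola = 0.06877 / 0.04116 = 1.6708
β_Brixley = 0.01903 / 0.04116 = 0.4623
β_Varden = 0.03971 / 0.04116 = 0.9648
β_Corwin = 0.05803 / 0.04116 = 1.4099
β_P = Σ w_i β_i = 0.29×1.9378 + 0.15×1.6708 + 0.18×0.4623 + 0.13×0.9648 + 0.25×1.4099 = 1.3737
MRP = 8.94% − 3.76% = 5.18%
E(R_P) = R_f + β_P × MRP = 3.76% + 1.3737 × 5.18% = 10.88%

10.88%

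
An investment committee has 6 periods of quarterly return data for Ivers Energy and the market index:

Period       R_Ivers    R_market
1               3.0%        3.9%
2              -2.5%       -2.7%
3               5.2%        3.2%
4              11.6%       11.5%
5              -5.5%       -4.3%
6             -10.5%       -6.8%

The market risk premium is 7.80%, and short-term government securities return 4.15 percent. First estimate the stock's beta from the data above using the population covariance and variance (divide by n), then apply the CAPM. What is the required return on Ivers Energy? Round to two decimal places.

13.21%

Mean R_i = (3.0 − 2.5 + 5.2 + 11.6 − 5.5 − 10.5) / 6 = 0.2167%
Mean R_m = (3.9 − 2.7 + 3.2 + 11.5 − 4.3 − 6.8) / 6 = 0.8000%
Σ(R_i − R̄_i)(R_m − R̄_m) = 262.5000  ⇒  Cov = 262.5000 / 6 = 43.7500
Σ(R_m − R̄_m)² = 225.8800  ⇒  Var(R_m) = 225.8800 / 6 = 37.6467
β = Cov / Var(R_m) = 43.7500 / 37.6467 = 1.1621
E(R) = R_f + β × MRP = 4.15% + 1.1621 × 7.80% = 13.21%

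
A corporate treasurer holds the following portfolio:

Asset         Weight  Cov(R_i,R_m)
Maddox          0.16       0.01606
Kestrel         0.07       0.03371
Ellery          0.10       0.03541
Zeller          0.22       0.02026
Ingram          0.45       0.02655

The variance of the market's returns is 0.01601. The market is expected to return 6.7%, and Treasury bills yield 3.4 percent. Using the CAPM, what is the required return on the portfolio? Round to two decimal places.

8.53%

β_Maddox = 0.01606 / 0.01601 = 1.0031
β_Kestrel = 0.03371 / 0.01601 = 2.1056
β_Ellery = 0.03541 / 0.01601 = 2.2117
β_Zeller = 0.02026 / 0.01601 = 1.2655
β_Ingram = 0.02655 / 0.01601 = 1.6583
β_P = Σ w_i β_i = 0.16×1.0031 + 0.07×2.1056 + 0.10×2.2117 + 0.22×1.2655 + 0.45×1.6583 = 1.5537
MRP = 6.7% − 3.4% = 3.30%
E(R_P) = R_f + β_P × MRP = 3.4% + 1.5537 × 3.3% = 8.53%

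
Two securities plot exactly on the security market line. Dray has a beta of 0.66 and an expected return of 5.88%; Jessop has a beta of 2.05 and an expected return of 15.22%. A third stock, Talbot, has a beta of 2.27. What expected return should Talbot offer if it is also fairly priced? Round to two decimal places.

MRP (SML slope) = (15.22% − 5.88%) / (2.05 − 0.66) = 9.34% / 1.39 = 6.7194%
R_f (intercept) = 5.88% − 0.66 × 6.7194% = 1.4452%
E(R_Talbot) = R_f + β × MRP = 1.4452% + 2.27 × 6.7194% = 16.70%

16.70%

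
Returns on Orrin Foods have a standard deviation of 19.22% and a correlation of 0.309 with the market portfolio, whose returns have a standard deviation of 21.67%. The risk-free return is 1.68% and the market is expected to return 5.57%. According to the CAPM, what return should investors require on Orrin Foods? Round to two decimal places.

2.75%

β = ρ × σ_i / σ_m = 0.309 × 19.22% / 21.67% = 0.2741
MRP = 5.57% − 1.68% = 3.89%
E(R) = 1.68% + 0.2741 × 3.89% = 2.75%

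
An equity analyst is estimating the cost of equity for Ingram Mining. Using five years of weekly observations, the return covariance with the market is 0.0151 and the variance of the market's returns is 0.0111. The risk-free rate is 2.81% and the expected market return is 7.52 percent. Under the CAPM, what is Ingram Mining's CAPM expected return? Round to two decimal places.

β = Cov(R_i, R_m) / Var(R_m) = 0.0151 / 0.0111 = 1.3604
MRP = 7.52% − 2.81% = 4.71%
E(R) = R_f + β × MRP = 2.81% + 1.3604 × 4.71% = 9.22%

9.22%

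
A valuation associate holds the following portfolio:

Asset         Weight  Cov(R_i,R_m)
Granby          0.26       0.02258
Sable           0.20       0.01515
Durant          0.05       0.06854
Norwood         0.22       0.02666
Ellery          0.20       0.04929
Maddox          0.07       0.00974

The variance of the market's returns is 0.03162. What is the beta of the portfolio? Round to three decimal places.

β_Granby = 0.02258 / 0.03162 = 0.7141
β_Sable = 0.01515 / 0.03162 = 0.4791
β_Durant = 0.06854 / 0.03162 = 2.1676
β_Norwood = 0.02666 / 0.03162 = 0.8431
β_Ellery = 0.04929 / 0.03162 = 1.5588
β_Maddox = 0.00974 / 0.03162 = 0.3080
β_P = Σ w_i β_i = 0.26×0.7141 + 0.20×0.4791 + 0.05×2.1676 + 0.22×0.8431 + 0.20×1.5588 + 0.07×0.3080 = 0.9087

0.909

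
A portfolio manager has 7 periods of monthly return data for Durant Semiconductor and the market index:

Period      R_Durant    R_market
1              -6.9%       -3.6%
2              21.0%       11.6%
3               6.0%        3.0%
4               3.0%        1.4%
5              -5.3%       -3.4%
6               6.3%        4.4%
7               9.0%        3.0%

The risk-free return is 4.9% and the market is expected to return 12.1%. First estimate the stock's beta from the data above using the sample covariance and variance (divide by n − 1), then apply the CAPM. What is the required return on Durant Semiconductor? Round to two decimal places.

Mean R_i = (-6.9 + 21.0 + 6.0 + 3.0 − 5.3 + 6.3 + 9.0) / 7 = 4.7286%
Mean R_m = (-3.6 + 11.6 + 3.0 + 1.4 − 3.4 + 4.4 + 3.0) / 7 = 2.3429%
Σ(R_i − R̄_i)(R_m − R̄_m) = 285.8314  ⇒  Cov = 285.8314 / 6 = 47.6386
Σ(R_m − R̄_m)² = 159.9771  ⇒  Var(R_m) = 159.9771 / 6 = 26.6629
β = Cov / Var(R_m) = 47.6386 / 26.6629 = 1.7867
MRP = 12.1% − 4.9% = 7.20%
E(R) = R_f + β × MRP = 4.9% + 1.7867 × 7.2% = 17.76%

17.76%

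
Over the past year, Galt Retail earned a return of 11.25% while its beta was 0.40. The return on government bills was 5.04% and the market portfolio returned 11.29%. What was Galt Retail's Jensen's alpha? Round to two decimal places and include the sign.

+3.71%

Market excess return = 11.29% − 5.04% = 6.25%
CAPM benchmark = R_f + β(R_m − R_f) = 5.04% + 0.40 × 6.25% = 7.5400%
α = actual − benchmark = 11.25% − 7.5400% = +3.71%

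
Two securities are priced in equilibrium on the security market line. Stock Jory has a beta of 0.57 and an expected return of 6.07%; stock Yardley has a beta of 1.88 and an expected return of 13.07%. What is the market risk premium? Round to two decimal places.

5.34%

Both satisfy E(R) = R_f + β·MRP, so the slope of the SML is
MRP = (13.07% − 6.07%) / (1.88 − 0.57) = 7.00% / 1.31 = 5.3435%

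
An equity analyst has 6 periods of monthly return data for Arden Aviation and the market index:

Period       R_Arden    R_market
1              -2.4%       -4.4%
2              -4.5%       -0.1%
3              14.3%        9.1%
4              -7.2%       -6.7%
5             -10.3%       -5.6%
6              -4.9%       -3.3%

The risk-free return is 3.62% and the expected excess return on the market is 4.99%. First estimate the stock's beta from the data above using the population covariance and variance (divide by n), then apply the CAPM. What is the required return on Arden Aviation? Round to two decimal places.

Mean R_i = (-2.4 − 4.5 + 14.3 − 7.2 − 10.3 − 4.9) / 6 = -2.5000%
Mean R_m = (-4.4 − 0.1 + 9.1 − 6.7 − 5.6 − 3.3) / 6 = -1.8333%
Σ(R_i − R̄_i)(R_m − R̄_m) = 235.7300  ⇒  Cov = 235.7300 / 6 = 39.2883
Σ(R_m − R̄_m)² = 169.1533  ⇒  Var(R_m) = 169.1533 / 6 = 28.1922
β = Cov / Var(R_m) = 39.2883 / 28.1922 = 1.3936
E(R) = R_f + β × MRP = 3.62% + 1.3936 × 4.99% = 10.57%

10.57%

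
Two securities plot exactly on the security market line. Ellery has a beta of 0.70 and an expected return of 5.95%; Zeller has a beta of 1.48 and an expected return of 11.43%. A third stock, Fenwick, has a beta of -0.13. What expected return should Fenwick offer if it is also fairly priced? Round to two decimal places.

0.12%

MRP (SML slope) = (11.43% − 5.95%) / (1.48 − 0.70) = 5.48% / 0.78 = 7.0256%
R_f (intercept) = 5.95% − 0.70 × 7.0256% = 1.0321%
E(R_Fenwick) = R_f + β × MRP = 1.0321% + -0.13 × 7.0256% = 0.12%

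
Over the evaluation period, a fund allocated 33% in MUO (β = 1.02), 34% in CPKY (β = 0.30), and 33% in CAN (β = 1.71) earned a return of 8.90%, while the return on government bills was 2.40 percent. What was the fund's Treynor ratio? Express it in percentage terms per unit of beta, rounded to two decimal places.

6.48%

β_P = 0.33×1.02 + 0.34×0.30 + 0.33×1.71 = 1.0029
Treynor = (R_P − R_f) / β_P = (8.90% − 2.40%) / 1.0029 = 6.50% / 1.0029 = 6.48%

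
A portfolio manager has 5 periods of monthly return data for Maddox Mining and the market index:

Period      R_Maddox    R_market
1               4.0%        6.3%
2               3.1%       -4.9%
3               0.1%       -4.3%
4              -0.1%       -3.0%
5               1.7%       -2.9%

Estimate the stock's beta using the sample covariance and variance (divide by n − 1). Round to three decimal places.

0.243

Mean R_i = (4.0 + 3.1 + 0.1 − 0.1 + 1.7) / 5 = 1.7600%
Mean R_m = (6.3 − 4.9 − 4.3 − 3.0 − 2.9) / 5 = -1.7600%
Σ(R_i − R̄_i)(R_m − R̄_m) = 20.4380  ⇒  Cov = 20.4380 / 4 = 5.1095
Σ(R_m − R̄_m)² = 84.1120  ⇒  Var(R_m) = 84.1120 / 4 = 21.0280
β = Cov / Var(R_m) = 5.1095 / 21.0280 = 0.2430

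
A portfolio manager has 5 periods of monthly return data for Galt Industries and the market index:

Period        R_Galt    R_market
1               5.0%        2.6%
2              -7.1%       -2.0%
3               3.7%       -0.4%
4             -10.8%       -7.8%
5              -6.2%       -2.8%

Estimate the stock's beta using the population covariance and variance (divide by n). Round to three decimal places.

Mean R_i = (5.0 − 7.1 + 3.7 − 10.8 − 6.2) / 5 = -3.0800%
Mean R_m = (2.6 − 2.0 − 0.4 − 7.8 − 2.8) / 5 = -2.0800%
Σ(R_i − R̄_i)(R_m − R̄_m) = 95.2880  ⇒  Cov = 95.2880 / 5 = 19.0576
Σ(R_m − R̄_m)² = 57.9680  ⇒  Var(R_m) = 57.9680 / 5 = 11.5936
β = Cov / Var(R_m) = 19.0576 / 11.5936 = 1.6438

1.644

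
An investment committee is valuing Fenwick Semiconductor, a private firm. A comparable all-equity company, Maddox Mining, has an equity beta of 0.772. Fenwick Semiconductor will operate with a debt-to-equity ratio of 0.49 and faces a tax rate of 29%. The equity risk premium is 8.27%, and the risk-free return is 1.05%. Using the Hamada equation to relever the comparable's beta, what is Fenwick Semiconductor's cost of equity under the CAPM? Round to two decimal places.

β_L = β_U × [1 + (1 − t)(D/E)] = 0.772 × [1 + (1 − 0.29) × 0.49]
    = 0.772 × [1 + 0.71 × 0.49] = 0.772 × 1.3479 = 1.0406
E(R) = R_f + β_L × MRP = 1.05% + 1.0406 × 8.27% = 9.66%

9.66%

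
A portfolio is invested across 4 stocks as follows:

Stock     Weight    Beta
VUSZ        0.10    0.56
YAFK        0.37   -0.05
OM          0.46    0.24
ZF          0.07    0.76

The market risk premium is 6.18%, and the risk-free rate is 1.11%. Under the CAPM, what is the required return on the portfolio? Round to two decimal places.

2.35%

β_P = Σ w_i β_i = 0.10×0.56 + 0.37×-0.05 + 0.46×0.24 + 0.07×0.76 = 0.2011
E(R_P) = R_f + β_P × MRP = 1.11% + 0.2011 × 6.18% = 2.35%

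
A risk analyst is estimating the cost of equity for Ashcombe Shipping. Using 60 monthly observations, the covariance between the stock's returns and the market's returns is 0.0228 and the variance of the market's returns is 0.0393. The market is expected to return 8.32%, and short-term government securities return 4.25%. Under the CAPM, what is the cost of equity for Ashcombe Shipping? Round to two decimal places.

β = Cov(R_i, R_m) / Var(R_m) = 0.0228 / 0.0393 = 0.5802
MRP = 8.32% − 4.25% = 4.07%
E(R) = R_f + β × MRP = 4.25% + 0.5802 × 4.07% = 6.61%

6.61%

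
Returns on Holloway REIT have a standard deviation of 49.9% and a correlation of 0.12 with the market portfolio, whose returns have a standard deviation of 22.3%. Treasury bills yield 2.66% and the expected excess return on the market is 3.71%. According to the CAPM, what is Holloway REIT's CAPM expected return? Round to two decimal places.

β = ρ × σ_i / σ_m = 0.12 × 49.9% / 22.3% = 0.2685
E(R) = 2.66% + 0.2685 × 3.71% = 3.66%

3.66%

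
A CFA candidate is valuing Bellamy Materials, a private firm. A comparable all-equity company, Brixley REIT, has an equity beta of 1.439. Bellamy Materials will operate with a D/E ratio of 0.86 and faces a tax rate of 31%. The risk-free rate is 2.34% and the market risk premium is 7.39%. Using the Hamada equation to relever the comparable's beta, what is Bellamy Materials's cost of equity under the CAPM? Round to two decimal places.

β_L = β_U × [1 + (1 − t)(D/E)] = 1.439 × [1 + (1 − 0.31) × 0.86]
    = 1.439 × [1 + 0.69 × 0.86] = 1.439 × 1.5934 = 2.2929
E(R) = R_f + β_L × MRP = 2.34% + 2.2929 × 7.39% = 19.28%

19.28%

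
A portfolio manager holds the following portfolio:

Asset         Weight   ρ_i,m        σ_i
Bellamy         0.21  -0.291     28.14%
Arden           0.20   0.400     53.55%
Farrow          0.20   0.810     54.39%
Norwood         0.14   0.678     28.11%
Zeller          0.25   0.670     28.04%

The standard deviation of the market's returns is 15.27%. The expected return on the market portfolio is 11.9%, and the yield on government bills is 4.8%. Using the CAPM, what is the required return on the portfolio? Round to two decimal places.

β_Bellamy = -0.291 × 28.14% / 15.27% = -0.5363
β_Arden = 0.400 × 53.55% / 15.27% = 1.4028
β_Farrow = 0.810 × 54.39% / 15.27% = 2.8851
β_Norwood = 0.678 × 28.11% / 15.27% = 1.2481
β_Zeller = 0.670 × 28.04% / 15.27% = 1.2303
β_P = Σ w_i β_i = 0.21×-0.5363 + 0.20×1.4028 + 0.20×2.8851 + 0.14×1.2481 + 0.25×1.2303 = 1.2273
MRP = 11.9% − 4.8% = 7.10%
E(R_P) = R_f + β_P × MRP = 4.8% + 1.2273 × 7.1% = 13.51%

13.51%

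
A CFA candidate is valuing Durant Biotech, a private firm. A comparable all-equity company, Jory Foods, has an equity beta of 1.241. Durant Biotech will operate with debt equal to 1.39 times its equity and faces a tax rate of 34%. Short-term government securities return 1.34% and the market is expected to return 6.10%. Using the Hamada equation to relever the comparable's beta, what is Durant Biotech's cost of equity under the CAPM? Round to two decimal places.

β_L = β_U × [1 + (1 − t)(D/E)] = 1.241 × [1 + (1 − 0.34) × 1.39]
    = 1.241 × [1 + 0.66 × 1.39] = 1.241 × 1.9174 = 2.3795
MRP = 6.10% − 1.34% = 4.76%
E(R) = R_f + β_L × MRP = 1.34% + 2.3795 × 4.76% = 12.67%

12.67%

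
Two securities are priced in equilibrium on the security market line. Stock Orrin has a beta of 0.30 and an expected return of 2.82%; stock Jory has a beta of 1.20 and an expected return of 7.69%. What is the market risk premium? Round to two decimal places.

5.41%

Both satisfy E(R) = R_f + β·MRP, so the slope of the SML is
MRP = (7.69% − 2.82%) / (1.20 − 0.30) = 4.87% / 0.90 = 5.4111%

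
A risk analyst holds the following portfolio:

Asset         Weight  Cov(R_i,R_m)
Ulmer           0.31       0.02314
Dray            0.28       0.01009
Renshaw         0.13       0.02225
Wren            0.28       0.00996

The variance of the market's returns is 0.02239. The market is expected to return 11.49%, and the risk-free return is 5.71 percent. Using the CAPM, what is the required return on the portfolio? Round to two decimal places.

9.76%

β_Ulmer = 0.02314 / 0.02239 = 1.0335
β_Dray = 0.01009 / 0.02239 = 0.4506
β_Renshaw = 0.02225 / 0.02239 = 0.9937
β_Wren = 0.00996 / 0.02239 = 0.4448
β_P = Σ w_i β_i = 0.31×1.0335 + 0.28×0.4506 + 0.13×0.9937 + 0.28×0.4448 = 0.7003
MRP = 11.49% − 5.71% = 5.78%
E(R_P) = R_f + β_P × MRP = 5.71% + 0.7003 × 5.78% = 9.76%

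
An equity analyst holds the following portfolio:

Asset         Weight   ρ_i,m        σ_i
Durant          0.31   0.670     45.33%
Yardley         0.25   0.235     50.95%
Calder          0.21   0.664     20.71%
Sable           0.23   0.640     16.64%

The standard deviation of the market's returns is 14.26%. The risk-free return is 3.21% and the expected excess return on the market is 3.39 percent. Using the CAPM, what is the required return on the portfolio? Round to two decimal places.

β_Durant = 0.670 × 45.33% / 14.26% = 2.1298
β_Yardley = 0.235 × 50.95% / 14.26% = 0.8396
β_Calder = 0.664 × 20.71% / 14.26% = 0.9643
β_Sable = 0.640 × 16.64% / 14.26% = 0.7468
β_P = Σ w_i β_i = 0.31×2.1298 + 0.25×0.8396 + 0.21×0.9643 + 0.23×0.7468 = 1.2444
E(R_P) = R_f + β_P × MRP = 3.21% + 1.2444 × 3.39% = 7.43%

7.43%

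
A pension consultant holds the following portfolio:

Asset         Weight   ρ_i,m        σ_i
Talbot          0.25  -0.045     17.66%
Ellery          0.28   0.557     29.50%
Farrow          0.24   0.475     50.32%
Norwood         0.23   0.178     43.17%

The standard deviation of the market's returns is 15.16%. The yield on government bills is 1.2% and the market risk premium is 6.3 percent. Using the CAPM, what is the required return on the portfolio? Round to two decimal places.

β_Talbot = -0.045 × 17.66% / 15.16% = -0.0524
β_Ellery = 0.557 × 29.50% / 15.16% = 1.0839
β_Farrow = 0.475 × 50.32% / 15.16% = 1.5766
β_Norwood = 0.178 × 43.17% / 15.16% = 0.5069
β_P = Σ w_i β_i = 0.25×-0.0524 + 0.28×1.0839 + 0.24×1.5766 + 0.23×0.5069 = 0.7854
E(R_P) = R_f + β_P × MRP = 1.2% + 0.7854 × 6.3% = 6.15%

6.15%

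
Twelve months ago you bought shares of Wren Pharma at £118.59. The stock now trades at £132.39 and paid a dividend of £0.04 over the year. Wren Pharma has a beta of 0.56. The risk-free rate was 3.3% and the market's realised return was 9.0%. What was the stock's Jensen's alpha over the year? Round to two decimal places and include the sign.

Realised HPR = (P1 + D1 − P0) / P0 = (132.39 + 0.04 − 118.59) / 118.59 = 13.84 / 118.59 = 11.6705%
MRP = 9.0% − 3.3% = 5.70%
CAPM required = R_f + β·MRP = 3.3% + 0.56 × 5.7% = 6.4920%
α = realised − required = 11.6705% − 6.4920% = +5.18%

+5.18%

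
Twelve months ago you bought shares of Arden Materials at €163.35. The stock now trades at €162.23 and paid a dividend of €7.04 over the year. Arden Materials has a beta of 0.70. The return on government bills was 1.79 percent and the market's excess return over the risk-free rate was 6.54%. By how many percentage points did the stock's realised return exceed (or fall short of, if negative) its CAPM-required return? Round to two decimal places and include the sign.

Realised HPR = (P1 + D1 − P0) / P0 = (162.23 + 7.04 − 163.35) / 163.35 = 5.92 / 163.35 = 3.6241%
CAPM required = R_f + β·MRP = 1.79% + 0.70 × 6.54% = 6.3680%
α = realised − required = 3.6241% − 6.3680% = -2.74%

-2.74%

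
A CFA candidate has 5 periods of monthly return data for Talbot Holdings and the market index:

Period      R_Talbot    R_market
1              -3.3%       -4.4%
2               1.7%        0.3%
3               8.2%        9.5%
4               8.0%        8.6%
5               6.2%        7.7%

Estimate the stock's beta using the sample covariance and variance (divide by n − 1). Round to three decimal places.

0.801

Mean R_i = (-3.3 + 1.7 + 8.2 + 8.0 + 6.2) / 5 = 4.1600%
Mean R_m = (-4.4 + 0.3 + 9.5 + 8.6 + 7.7) / 5 = 4.3400%
Σ(R_i − R̄_i)(R_m − R̄_m) = 119.1980  ⇒  Cov = 119.1980 / 4 = 29.7995
Σ(R_m − R̄_m)² = 148.7720  ⇒  Var(R_m) = 148.7720 / 4 = 37.1930
β = Cov / Var(R_m) = 29.7995 / 37.1930 = 0.8012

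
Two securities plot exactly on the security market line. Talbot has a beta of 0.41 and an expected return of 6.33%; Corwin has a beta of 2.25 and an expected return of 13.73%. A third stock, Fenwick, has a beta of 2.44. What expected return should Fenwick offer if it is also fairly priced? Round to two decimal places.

14.49%

MRP (SML slope) = (13.73% − 6.33%) / (2.25 − 0.41) = 7.40% / 1.84 = 4.0217%
R_f (intercept) = 6.33% − 0.41 × 4.0217% = 4.6811%
E(R_Fenwick) = R_f + β × MRP = 4.6811% + 2.44 × 4.0217% = 14.49%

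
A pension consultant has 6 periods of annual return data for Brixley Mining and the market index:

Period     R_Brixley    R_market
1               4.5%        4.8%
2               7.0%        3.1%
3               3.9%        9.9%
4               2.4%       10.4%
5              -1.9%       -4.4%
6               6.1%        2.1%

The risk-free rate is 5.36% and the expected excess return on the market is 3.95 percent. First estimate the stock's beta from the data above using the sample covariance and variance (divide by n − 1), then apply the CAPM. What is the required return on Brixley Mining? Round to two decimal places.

6.23%

Mean R_i = (4.5 + 7.0 + 3.9 + 2.4 − 1.9 + 6.1) / 6 = 3.6667%
Mean R_m = (4.8 + 3.1 + 9.9 + 10.4 − 4.4 + 2.1) / 6 = 4.3167%
Σ(R_i − R̄_i)(R_m − R̄_m) = 33.0733  ⇒  Cov = 33.0733 / 5 = 6.6147
Σ(R_m − R̄_m)² = 150.7883  ⇒  Var(R_m) = 150.7883 / 5 = 30.1577
β = Cov / Var(R_m) = 6.6147 / 30.1577 = 0.2193
E(R) = R_f + β × MRP = 5.36% + 0.2193 × 3.95% = 6.23%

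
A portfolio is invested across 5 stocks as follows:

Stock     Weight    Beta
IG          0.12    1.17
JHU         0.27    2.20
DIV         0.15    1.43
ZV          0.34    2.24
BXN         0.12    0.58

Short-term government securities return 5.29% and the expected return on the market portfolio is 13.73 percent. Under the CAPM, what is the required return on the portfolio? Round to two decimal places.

20.31%

β_P = Σ w_i β_i = 0.12×1.17 + 0.27×2.20 + 0.15×1.43 + 0.34×2.24 + 0.12×0.58 = 1.7801
MRP = 13.73% − 5.29% = 8.44%
E(R_P) = R_f + β_P × MRP = 5.29% + 1.7801 × 8.44% = 20.31%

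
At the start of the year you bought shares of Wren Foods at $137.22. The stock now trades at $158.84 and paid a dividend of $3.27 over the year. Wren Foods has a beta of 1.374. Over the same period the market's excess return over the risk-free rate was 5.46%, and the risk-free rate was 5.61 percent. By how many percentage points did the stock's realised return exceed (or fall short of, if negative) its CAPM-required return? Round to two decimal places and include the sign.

+5.03%

Realised HPR = (P1 + D1 − P0) / P0 = (158.84 + 3.27 − 137.22) / 137.22 = 24.89 / 137.22 = 18.1388%
CAPM required = R_f + β·MRP = 5.61% + 1.374 × 5.46% = 13.11204%
α = realised − required = 18.1388% − 13.11204% = +5.03%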